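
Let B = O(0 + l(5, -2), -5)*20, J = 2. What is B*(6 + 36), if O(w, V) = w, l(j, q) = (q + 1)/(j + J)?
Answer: -120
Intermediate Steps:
l(j, q) = (1 + q)/(2 + j) (l(j, q) = (q + 1)/(j + 2) = (1 + q)/(2 + j))
B = -20/7 (B = (0 + (1 - 2)/(2 + 5))*20 = (0 - 1/7)*20 = -1/7*20 = -20/7 ≈ -2.8571)
B*(6 + 36) = -20*(6 + 36)/7 = -20/7*42 = -120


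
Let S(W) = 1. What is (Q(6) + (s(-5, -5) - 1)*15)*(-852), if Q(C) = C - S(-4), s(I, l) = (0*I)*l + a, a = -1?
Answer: 21300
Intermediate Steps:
s(I, l) = -1 (s(I, l) = (0*I)*l - 1 = 0*l - 1 = 0 - 1 = -1)
Q(C) = -1 + C (Q(C) = C - 1*1 = C - 1 = -1 + C)
(Q(6) + (s(-5, -5) - 1)*15)*(-852) = ((-1 + 6) + (-1 - 1)*15)*(-852) = (5 - 2*15)*(-852) = (5 - 30)*(-852) = -25*(-852) = 21300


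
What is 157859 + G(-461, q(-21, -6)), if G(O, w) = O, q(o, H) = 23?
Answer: 157398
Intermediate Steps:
157859 + G(-461, q(-21, -6)) = 157859 - 461 = 157398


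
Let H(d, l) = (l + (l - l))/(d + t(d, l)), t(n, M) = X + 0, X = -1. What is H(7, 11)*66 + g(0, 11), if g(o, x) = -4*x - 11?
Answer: 66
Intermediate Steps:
g(o, x) = -11 - 4*x
t(n, M) = -1 (t(n, M) = -1 + 0 = -1)
H(d, l) = l/(-1 + d) (H(d, l) = (l + (l - l))/(d - 1) = (l + 0)/(-1 + d) = l/(-1 + d))
H(7, 11)*66 + g(0, 11) = (11/(-1 + 7))*66 + (-11 - 4*11) = (11/6)*66 + (-11 - 44) = (11*(⅙))*66 - 55 = (11/6)*66 - 55 = 121 - 55 = 66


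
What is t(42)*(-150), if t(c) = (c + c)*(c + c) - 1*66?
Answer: -1048500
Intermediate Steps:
t(c) = -66 + 4*c**2 (t(c) = (2*c)*(2*c) - 66 = 4*c**2 - 66 = -66 + 4*c**2)
t(42)*(-150) = (-66 + 4*42**2)*(-150) = (-66 + 4*1764)*(-150) = (-66 + 7056)*(-150) = 6990*(-150) = -1048500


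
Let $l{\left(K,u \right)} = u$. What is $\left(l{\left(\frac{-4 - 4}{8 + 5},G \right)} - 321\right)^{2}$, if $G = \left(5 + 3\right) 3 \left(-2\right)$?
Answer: $136161$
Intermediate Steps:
$G = -48$ ($G = 8 \cdot 3 \left(-2\right) = 24 \left(-2\right) = -48$)
$\left(l{\left(\frac{-4 - 4}{8 + 5},G \right)} - 321\right)^{2} = \left(-48 - 321\right)^{2} = \left(-369\right)^{2} = 136161$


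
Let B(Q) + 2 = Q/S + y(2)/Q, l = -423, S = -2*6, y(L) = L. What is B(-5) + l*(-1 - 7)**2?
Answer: -1624439/60 ≈ -27074.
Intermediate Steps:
S = -12
B(Q) = -2 + 2/Q - Q/12 (B(Q) = -2 + (Q/(-12) + 2/Q) = -2 + (Q*(-1/12) + 2/Q) = -2 + (-Q/12 + 2/Q) = -2 + (2/Q - Q/12) = -2 + 2/Q - Q/12)
B(-5) + l*(-1 - 7)**2 = (-2 + 2/(-5) - 1/12*(-5)) - 423*(-1 - 7)**2 = (-2 + 2*(-1/5) + 5/12) - 423*(-8)**2 = (-2 - 2/5 + 5/12) - 423*64 = -119/60 - 27072 = -1624439/60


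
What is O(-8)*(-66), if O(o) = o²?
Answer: -4224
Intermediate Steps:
O(-8)*(-66) = (-8)²*(-66) = 64*(-66) = -4224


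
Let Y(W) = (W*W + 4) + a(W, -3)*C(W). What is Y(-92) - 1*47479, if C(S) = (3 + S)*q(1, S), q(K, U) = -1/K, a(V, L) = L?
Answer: -39278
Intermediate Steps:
C(S) = -3 - S (C(S) = (3 + S)*(-1/1) = (3 + S)*(-1*1) = (3 + S)*(-1) = -3 - S)
Y(W) = 13 + W**2 + 3*W (Y(W) = (W*W + 4) - 3*(-3 - W) = (W**2 + 4) + (9 + 3*W) = (4 + W**2) + (9 + 3*W) = 13 + W**2 + 3*W)
Y(-92) - 1*47479 = (13 + (-92)**2 + 3*(-92)) - 1*47479 = (13 + 8464 - 276) - 47479 = 8201 - 47479 = -39278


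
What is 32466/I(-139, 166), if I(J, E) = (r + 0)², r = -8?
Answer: 16233/32 ≈ 507.28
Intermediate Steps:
I(J, E) = 64 (I(J, E) = (-8 + 0)² = (-8)² = 64)
32466/I(-139, 166) = 32466/64 = 32466*(1/64) = 16233/32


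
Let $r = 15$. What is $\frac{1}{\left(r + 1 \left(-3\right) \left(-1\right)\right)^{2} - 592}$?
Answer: $- \frac{1}{268} \approx -0.0037313$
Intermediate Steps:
$\frac{1}{\left(r + 1 \left(-3\right) \left(-1\right)\right)^{2} - 592} = \frac{1}{\left(15 + 1 \left(-3\right) \left(-1\right)\right)^{2} - 592} = \frac{1}{\left(15 - -3\right)^{2} - 592} = \frac{1}{\left(15 + 3\right)^{2} - 592} = \frac{1}{18^{2} - 592} = \frac{1}{324 - 592} = \frac{1}{-268} = - \frac{1}{268}$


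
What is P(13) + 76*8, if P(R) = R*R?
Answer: 777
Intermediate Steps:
P(R) = R**2
P(13) + 76*8 = 13**2 + 76*8 = 169 + 608 = 777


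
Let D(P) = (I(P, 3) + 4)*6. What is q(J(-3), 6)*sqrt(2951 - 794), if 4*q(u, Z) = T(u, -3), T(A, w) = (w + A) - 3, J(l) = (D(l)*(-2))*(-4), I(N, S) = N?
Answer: 21*sqrt(2157)/2 ≈ 487.66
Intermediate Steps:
D(P) = 24 + 6*P (D(P) = (P + 4)*6 = (4 + P)*6 = 24 + 6*P)
J(l) = 192 + 48*l (J(l) = ((24 + 6*l)*(-2))*(-4) = (-48 - 12*l)*(-4) = 192 + 48*l)
T(A, w) = -3 + A + w (T(A, w) = (A + w) - 3 = -3 + A + w)
q(u, Z) = -3/2 + u/4 (q(u, Z) = (-3 + u - 3)/4 = (-6 + u)/4 = -3/2 + u/4)
q(J(-3), 6)*sqrt(2951 - 794) = (-3/2 + (192 + 48*(-3))/4)*sqrt(2951 - 794) = (-3/2 + (192 - 144)/4)*sqrt(2157) = (-3/2 + (1/4)*48)*sqrt(2157) = (-3/2 + 12)*sqrt(2157) = 21*sqrt(2157)/2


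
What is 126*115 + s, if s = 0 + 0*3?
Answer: 14490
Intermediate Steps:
s = 0 (s = 0 + 0 = 0)
126*115 + s = 126*115 + 0 = 14490 + 0 = 14490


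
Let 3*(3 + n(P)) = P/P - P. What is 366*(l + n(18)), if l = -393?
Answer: -147010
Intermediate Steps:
n(P) = -8/3 - P/3 (n(P) = -3 + (P/P - P)/3 = -3 + (1 - P)/3 = -3 + (⅓ - P/3) = -8/3 - P/3)
366*(l + n(18)) = 366*(-393 + (-8/3 - ⅓*18)) = 366*(-393 + (-8/3 - 6)) = 366*(-393 - 26/3) = 366*(-1205/3) = -147010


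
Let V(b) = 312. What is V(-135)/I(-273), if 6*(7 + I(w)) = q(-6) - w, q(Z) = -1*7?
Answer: 117/14 ≈ 8.3571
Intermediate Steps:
q(Z) = -7
I(w) = -49/6 - w/6 (I(w) = -7 + (-7 - w)/6 = -7 + (-7/6 - w/6) = -49/6 - w/6)
V(-135)/I(-273) = 312/(-49/6 - ⅙*(-273)) = 312/(-49/6 + 91/2) = 312/(112/3) = 312*(3/112) = 117/14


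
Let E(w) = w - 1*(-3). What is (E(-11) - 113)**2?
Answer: 14641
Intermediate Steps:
E(w) = 3 + w (E(w) = w + 3 = 3 + w)
(E(-11) - 113)**2 = ((3 - 11) - 113)**2 = (-8 - 113)**2 = (-121)**2 = 14641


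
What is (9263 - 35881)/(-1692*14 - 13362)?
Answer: 13309/18525 ≈ 0.71843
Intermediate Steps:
(9263 - 35881)/(-1692*14 - 13362) = -26618/(-23688 - 13362) = -26618/(-37050) = -26618*(-1/37050) = 13309/18525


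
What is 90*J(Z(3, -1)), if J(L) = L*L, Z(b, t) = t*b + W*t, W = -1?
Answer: 360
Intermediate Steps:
Z(b, t) = -t + b*t (Z(b, t) = t*b - t = b*t - t = -t + b*t)
J(L) = L**2
90*J(Z(3, -1)) = 90*(-(-1 + 3))**2 = 90*(-1*2)**2 = 90*(-2)**2 = 90*4 = 360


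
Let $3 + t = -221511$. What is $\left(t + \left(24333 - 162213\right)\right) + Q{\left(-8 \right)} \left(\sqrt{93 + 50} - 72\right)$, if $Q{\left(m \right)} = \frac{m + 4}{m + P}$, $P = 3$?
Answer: $- \frac{1797258}{5} + \frac{4 \sqrt{143}}{5} \approx -3.5944 \cdot 10^{5}$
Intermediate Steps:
$t = -221514$ ($t = -3 - 221511 = -221514$)
$Q{\left(m \right)} = \frac{4 + m}{3 + m}$ ($Q{\left(m \right)} = \frac{m + 4}{m + 3} = \frac{4 + m}{3 + m}$)
$\left(t + \left(24333 - 162213\right)\right) + Q{\left(-8 \right)} \left(\sqrt{93 + 50} - 72\right) = \left(-221514 + \left(24333 - 162213\right)\right) + \frac{4 - 8}{3 - 8} \left(\sqrt{93 + 50} - 72\right) = \left(-221514 + \left(24333 - 162213\right)\right) + \frac{1}{-5} \left(-4\right) \left(\sqrt{143} - 72\right) = \left(-221514 - 137880\right) + \left(- \frac{1}{5}\right) \left(-4\right) \left(-72 + \sqrt{143}\right) = -359394 + \frac{4 \left(-72 + \sqrt{143}\right)}{5} = -359394 - \left(\frac{288}{5} - \frac{4 \sqrt{143}}{5}\right) = - \frac{1797258}{5} + \frac{4 \sqrt{143}}{5}$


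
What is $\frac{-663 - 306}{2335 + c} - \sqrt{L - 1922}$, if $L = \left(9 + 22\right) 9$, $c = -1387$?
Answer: $- \frac{323}{316} - i \sqrt{1643} \approx -1.0222 - 40.534 i$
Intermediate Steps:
$L = 279$ ($L = 31 \cdot 9 = 279$)
$\frac{-663 - 306}{2335 + c} - \sqrt{L - 1922} = \frac{-663 - 306}{2335 - 1387} - \sqrt{279 - 1922} = - \frac{969}{948} - \sqrt{-1643} = \left(-969\right) \frac{1}{948} - i \sqrt{1643} = - \frac{323}{316} - i \sqrt{1643}$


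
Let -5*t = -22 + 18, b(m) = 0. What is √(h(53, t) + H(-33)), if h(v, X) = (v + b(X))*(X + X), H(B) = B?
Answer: √1295/5 ≈ 7.1972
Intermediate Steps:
t = ⅘ (t = -(-22 + 18)/5 = -⅕*(-4) = ⅘ ≈ 0.80000)
h(v, X) = 2*X*v (h(v, X) = (v + 0)*(X + X) = v*(2*X) = 2*X*v)
√(h(53, t) + H(-33)) = √(2*(⅘)*53 - 33) = √(424/5 - 33) = √(259/5) = √1295/5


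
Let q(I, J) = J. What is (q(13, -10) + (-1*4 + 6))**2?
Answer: 64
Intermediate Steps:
(q(13, -10) + (-1*4 + 6))**2 = (-10 + (-1*4 + 6))**2 = (-10 + (-4 + 6))**2 = (-10 + 2)**2 = (-8)**2 = 64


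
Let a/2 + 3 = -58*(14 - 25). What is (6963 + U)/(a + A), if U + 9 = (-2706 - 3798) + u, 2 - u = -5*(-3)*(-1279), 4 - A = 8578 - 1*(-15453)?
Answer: -19637/22757 ≈ -0.86290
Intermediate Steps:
A = -24027 (A = 4 - (8578 - 1*(-15453)) = 4 - (8578 + 15453) = 4 - 1*24031 = 4 - 24031 = -24027)
u = 19187 (u = 2 - (-5*(-3))*(-1279) = 2 - 15*(-1279) = 2 - 1*(-19185) = 2 + 19185 = 19187)
a = 1270 (a = -6 + 2*(-58*(14 - 25)) = -6 + 2*(-58*(-11)) = -6 + 2*638 = -6 + 1276 = 1270)
U = 12674 (U = -9 + ((-2706 - 3798) + 19187) = -9 + (-6504 + 19187) = -9 + 12683 = 12674)
(6963 + U)/(a + A) = (6963 + 12674)/(1270 - 24027) = 19637/(-22757) = 19637*(-1/22757) = -19637/22757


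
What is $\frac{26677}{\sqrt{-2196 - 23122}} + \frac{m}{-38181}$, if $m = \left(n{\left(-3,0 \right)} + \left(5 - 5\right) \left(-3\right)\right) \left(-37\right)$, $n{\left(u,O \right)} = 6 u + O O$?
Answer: $- \frac{222}{12727} - \frac{26677 i \sqrt{25318}}{25318} \approx -0.017443 - 167.66 i$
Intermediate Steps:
$n{\left(u,O \right)} = O^{2} + 6 u$ ($n{\left(u,O \right)} = 6 u + O^{2} = O^{2} + 6 u$)
$m = 666$ ($m = \left(\left(0^{2} + 6 \left(-3\right)\right) + \left(5 - 5\right) \left(-3\right)\right) \left(-37\right) = \left(\left(0 - 18\right) + 0 \left(-3\right)\right) \left(-37\right) = \left(-18 + 0\right) \left(-37\right) = \left(-18\right) \left(-37\right) = 666$)
$\frac{26677}{\sqrt{-2196 - 23122}} + \frac{m}{-38181} = \frac{26677}{\sqrt{-2196 - 23122}} + \frac{666}{-38181} = \frac{26677}{\sqrt{-25318}} + 666 \left(- \frac{1}{38181}\right) = \frac{26677}{i \sqrt{25318}} - \frac{222}{12727} = 26677 \left(- \frac{i \sqrt{25318}}{25318}\right) - \frac{222}{12727} = - \frac{26677 i \sqrt{25318}}{25318} - \frac{222}{12727} = - \frac{222}{12727} - \frac{26677 i \sqrt{25318}}{25318}$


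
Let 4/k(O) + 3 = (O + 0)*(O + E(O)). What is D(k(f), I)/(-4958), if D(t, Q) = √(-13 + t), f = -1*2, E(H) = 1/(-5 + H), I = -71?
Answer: -I*√89/14874 ≈ -0.00063426*I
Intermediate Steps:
f = -2
k(O) = 4/(-3 + O*(O + 1/(-5 + O))) (k(O) = 4/(-3 + (O + 0)*(O + 1/(-5 + O))) = 4/(-3 + O*(O + 1/(-5 + O))))
D(k(f), I)/(-4958) = √(-13 + 4*(-5 - 2)/(-2 + (-5 - 2)*(-3 + (-2)²)))/(-4958) = √(-13 + 4*(-7)/(-2 - 7*(-3 + 4)))*(-1/4958) = √(-13 + 4*(-7)/(-2 - 7*1))*(-1/4958) = √(-13 + 4*(-7)/(-2 - 7))*(-1/4958) = √(-13 + 4*(-7)/(-9))*(-1/4958) = √(-13 + 4*(-⅑)*(-7))*(-1/4958) = √(-13 + 28/9)*(-1/4958) = √(-89/9)*(-1/4958) = (I*√89/3)*(-1/4958) = -I*√89/14874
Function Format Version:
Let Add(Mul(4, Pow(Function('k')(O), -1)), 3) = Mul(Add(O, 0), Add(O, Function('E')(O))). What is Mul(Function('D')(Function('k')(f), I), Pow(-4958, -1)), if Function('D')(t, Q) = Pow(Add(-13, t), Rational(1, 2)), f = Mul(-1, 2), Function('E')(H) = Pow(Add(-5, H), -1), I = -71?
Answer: Mul(Rational(-1, 14874), I, Pow(89, Rational(1, 2))) ≈ Mul(-0.00063426, I)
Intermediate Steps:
f = -2
Function('k')(O) = Mul(4, Pow(Add(-3, Mul(O, Add(O, Pow(Add(-5, O), -1)))), -1)) (Function('k')(O) = Mul(4, Pow(Add(-3, Mul(Add(O, 0), Add(O, Pow(Add(-5, O), -1)))), -1)) = Mul(4, Pow(Add(-3, Mul(O, Add(O, Pow(Add(-5, O), -1)))), -1)))
Mul(Function('D')(Function('k')(f), I), Pow(-4958, -1)) = Mul(Pow(Add(-13, Mul(4, Pow(Add(-2, Mul(Add(-5, -2), Add(-3, Pow(-2, 2)))), -1), Add(-5, -2))), Rational(1, 2)), Pow(-4958, -1)) = Mul(Pow(Add(-13, Mul(4, Pow(Add(-2, Mul(-7, Add(-3, 4))), -1), -7)), Rational(1, 2)), Rational(-1, 4958)) = Mul(Pow(Add(-13, Mul(4, Pow(Add(-2, Mul(-7, 1)), -1), -7)), Rational(1, 2)), Rational(-1, 4958)) = Mul(Pow(Add(-13, Mul(4, Pow(Add(-2, -7), -1), -7)), Rational(1, 2)), Rational(-1, 4958)) = Mul(Pow(Add(-13, Mul(4, Pow(-9, -1), -7)), Rational(1, 2)), Rational(-1, 4958)) = Mul(Pow(Add(-13, Mul(4, Rational(-1, 9), -7)), Rational(1, 2)), Rational(-1, 4958)) = Mul(Pow(Add(-13, Rational(28, 9)), Rational(1, 2)), Rational(-1, 4958)) = Mul(Pow(Rational(-89, 9), Rational(1, 2)), Rational(-1, 4958)) = Mul(Mul(Rational(1, 3), I, Pow(89, Rational(1, 2))), Rational(-1, 4958)) = Mul(Rational(-1, 14874), I, Pow(89, Rational(1, 2)))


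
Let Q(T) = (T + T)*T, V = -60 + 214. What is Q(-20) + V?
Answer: 954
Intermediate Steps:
V = 154
Q(T) = 2*T**2 (Q(T) = (2*T)*T = 2*T**2)
Q(-20) + V = 2*(-20)**2 + 154 = 2*400 + 154 = 800 + 154 = 954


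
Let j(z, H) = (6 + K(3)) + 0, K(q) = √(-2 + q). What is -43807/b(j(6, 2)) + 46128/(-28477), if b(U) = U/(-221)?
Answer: 275695395623/199339 ≈ 1.3830e+6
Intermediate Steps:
j(z, H) = 7 (j(z, H) = (6 + √(-2 + 3)) + 0 = (6 + √1) + 0 = (6 + 1) + 0 = 7 + 0 = 7)
b(U) = -U/221 (b(U) = U*(-1/221) = -U/221)
-43807/b(j(6, 2)) + 46128/(-28477) = -43807/((-1/221*7)) + 46128/(-28477) = -43807/(-7/221) + 46128*(-1/28477) = -43807*(-221/7) - 46128/28477 = 9681347/7 - 46128/28477 = 275695395623/199339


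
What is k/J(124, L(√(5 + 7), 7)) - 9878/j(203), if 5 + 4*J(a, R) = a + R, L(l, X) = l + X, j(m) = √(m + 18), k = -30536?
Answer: -641256/661 - 9878*√221/221 + 30536*√3/1983 ≈ -1607.9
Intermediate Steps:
j(m) = √(18 + m)
L(l, X) = X + l
J(a, R) = -5/4 + R/4 + a/4 (J(a, R) = -5/4 + (a + R)/4 = -5/4 + (R + a)/4 = -5/4 + (R/4 + a/4) = -5/4 + R/4 + a/4)
k/J(124, L(√(5 + 7), 7)) - 9878/j(203) = -30536/(-5/4 + (7 + √(5 + 7))/4 + (¼)*124) - 9878/√(18 + 203) = -30536/(-5/4 + (7 + √12)/4 + 31) - 9878*√221/221 = -30536/(-5/4 + (7 + 2*√3)/4 + 31) - 9878*√221/221 = -30536/(-5/4 + (7/4 + √3/2) + 31) - 9878*√221/221 = -30536/(63/2 + √3/2) - 9878*√221/221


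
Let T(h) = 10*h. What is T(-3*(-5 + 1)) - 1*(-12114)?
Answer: 12234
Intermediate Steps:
T(-3*(-5 + 1)) - 1*(-12114) = 10*(-3*(-5 + 1)) - 1*(-12114) = 10*(-3*(-4)) + 12114 = 10*12 + 12114 = 120 + 12114 = 12234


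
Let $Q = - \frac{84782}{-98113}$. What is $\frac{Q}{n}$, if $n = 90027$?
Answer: $\frac{84782}{8832819051} \approx 9.5985 \cdot 10^{-6}$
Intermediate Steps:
$Q = \frac{84782}{98113}$ ($Q = \left(-84782\right) \left(- \frac{1}{98113}\right) = \frac{84782}{98113} \approx 0.86413$)
$\frac{Q}{n} = \frac{84782}{98113 \cdot 90027} = \frac{84782}{98113} \cdot \frac{1}{90027} = \frac{84782}{8832819051}$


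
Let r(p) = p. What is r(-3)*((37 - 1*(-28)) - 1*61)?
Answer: -12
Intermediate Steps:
r(-3)*((37 - 1*(-28)) - 1*61) = -3*((37 - 1*(-28)) - 1*61) = -3*((37 + 28) - 61) = -3*(65 - 61) = -3*4 = -12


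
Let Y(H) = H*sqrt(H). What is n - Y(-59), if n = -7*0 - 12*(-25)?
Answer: 300 + 59*I*sqrt(59) ≈ 300.0 + 453.19*I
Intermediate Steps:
Y(H) = H**(3/2)
n = 300 (n = 0 + 300 = 300)
n - Y(-59) = 300 - (-59)**(3/2) = 300 - (-59)*I*sqrt(59) = 300 + 59*I*sqrt(59)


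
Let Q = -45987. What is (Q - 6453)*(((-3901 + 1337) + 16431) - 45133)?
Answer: 1639589040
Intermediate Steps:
(Q - 6453)*(((-3901 + 1337) + 16431) - 45133) = (-45987 - 6453)*(((-3901 + 1337) + 16431) - 45133) = -52440*((-2564 + 16431) - 45133) = -52440*(13867 - 45133) = -52440*(-31266) = 1639589040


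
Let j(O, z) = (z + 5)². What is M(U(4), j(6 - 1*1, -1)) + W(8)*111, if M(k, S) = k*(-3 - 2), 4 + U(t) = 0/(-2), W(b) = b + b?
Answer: 1796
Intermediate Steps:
W(b) = 2*b
U(t) = -4 (U(t) = -4 + 0/(-2) = -4 + 0*(-½) = -4 + 0 = -4)
j(O, z) = (5 + z)²
M(k, S) = -5*k (M(k, S) = k*(-5) = -5*k)
M(U(4), j(6 - 1*1, -1)) + W(8)*111 = -5*(-4) + (2*8)*111 = 20 + 16*111 = 20 + 1776 = 1796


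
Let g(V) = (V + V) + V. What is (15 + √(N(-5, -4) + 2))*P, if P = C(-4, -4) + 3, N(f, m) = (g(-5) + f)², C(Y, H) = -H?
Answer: 105 + 7*√402 ≈ 245.35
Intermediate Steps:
g(V) = 3*V (g(V) = 2*V + V = 3*V)
N(f, m) = (-15 + f)² (N(f, m) = (3*(-5) + f)² = (-15 + f)²)
P = 7 (P = -1*(-4) + 3 = 4 + 3 = 7)
(15 + √(N(-5, -4) + 2))*P = (15 + √((-15 - 5)² + 2))*7 = (15 + √((-20)² + 2))*7 = (15 + √(400 + 2))*7 = (15 + √402)*7 = 105 + 7*√402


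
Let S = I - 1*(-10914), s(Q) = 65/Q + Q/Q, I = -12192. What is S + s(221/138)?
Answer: -21019/17 ≈ -1236.4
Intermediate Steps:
s(Q) = 1 + 65/Q (s(Q) = 65/Q + 1 = 1 + 65/Q)
S = -1278 (S = -12192 - 1*(-10914) = -12192 + 10914 = -1278)
S + s(221/138) = -1278 + (65 + 221/138)/((221/138)) = -1278 + (65 + 221*(1/138))/((221*(1/138))) = -1278 + (65 + 221/138)/(221/138) = -1278 + (138/221)*(9191/138) = -1278 + 707/17 = -21019/17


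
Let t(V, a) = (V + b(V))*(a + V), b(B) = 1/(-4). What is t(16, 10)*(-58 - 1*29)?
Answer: -71253/2 ≈ -35627.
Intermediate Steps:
b(B) = -1/4
t(V, a) = (-1/4 + V)*(V + a) (t(V, a) = (V - 1/4)*(a + V) = (-1/4 + V)*(V + a))
t(16, 10)*(-58 - 1*29) = (16**2 - 1/4*16 - 1/4*10 + 16*10)*(-58 - 1*29) = (256 - 4 - 5/2 + 160)*(-58 - 29) = (819/2)*(-87) = -71253/2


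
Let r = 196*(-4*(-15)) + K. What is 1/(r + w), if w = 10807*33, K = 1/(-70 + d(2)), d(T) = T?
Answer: 68/25050587 ≈ 2.7145e-6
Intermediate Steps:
K = -1/68 (K = 1/(-70 + 2) = 1/(-68) = -1/68 ≈ -0.014706)
w = 356631
r = 799679/68 (r = 196*(-4*(-15)) - 1/68 = 196*60 - 1/68 = 11760 - 1/68 = 799679/68 ≈ 11760.)
1/(r + w) = 1/(799679/68 + 356631) = 1/(25050587/68) = 68/25050587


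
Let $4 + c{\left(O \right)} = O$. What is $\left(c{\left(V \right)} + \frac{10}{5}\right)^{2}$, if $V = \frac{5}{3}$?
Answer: $\frac{1}{9} \approx 0.11111$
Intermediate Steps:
$V = \frac{5}{3}$ ($V = 5 \cdot \frac{1}{3} = \frac{5}{3} \approx 1.6667$)
$c{\left(O \right)} = -4 + O$
$\left(c{\left(V \right)} + \frac{10}{5}\right)^{2} = \left(\left(-4 + \frac{5}{3}\right) + \frac{10}{5}\right)^{2} = \left(- \frac{7}{3} + 10 \cdot \frac{1}{5}\right)^{2} = \left(- \frac{7}{3} + 2\right)^{2} = \left(- \frac{1}{3}\right)^{2} = \frac{1}{9}$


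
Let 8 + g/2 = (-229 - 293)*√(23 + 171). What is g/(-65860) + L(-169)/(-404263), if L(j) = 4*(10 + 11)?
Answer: 233992/6656190295 + 261*√194/16465 ≈ 0.22083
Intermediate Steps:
L(j) = 84 (L(j) = 4*21 = 84)
g = -16 - 1044*√194 (g = -16 + 2*((-229 - 293)*√(23 + 171)) = -16 + 2*(-522*√194) = -16 - 1044*√194 ≈ -14557.)
g/(-65860) + L(-169)/(-404263) = (-16 - 1044*√194)/(-65860) + 84/(-404263) = (-16 - 1044*√194)*(-1/65860) + 84*(-1/404263) = (4/16465 + 261*√194/16465) - 84/404263 = 233992/6656190295 + 261*√194/16465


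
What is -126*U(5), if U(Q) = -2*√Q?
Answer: 252*√5 ≈ 563.49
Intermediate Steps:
-126*U(5) = -(-252)*√5 = 252*√5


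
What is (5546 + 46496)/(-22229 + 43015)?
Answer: 26021/10393 ≈ 2.5037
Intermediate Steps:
(5546 + 46496)/(-22229 + 43015) = 52042/20786 = 52042*(1/20786) = 26021/10393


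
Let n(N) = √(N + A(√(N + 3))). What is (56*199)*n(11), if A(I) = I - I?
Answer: 11144*√11 ≈ 36960.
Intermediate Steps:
A(I) = 0
n(N) = √N (n(N) = √(N + 0) = √N)
(56*199)*n(11) = (56*199)*√11 = 11144*√11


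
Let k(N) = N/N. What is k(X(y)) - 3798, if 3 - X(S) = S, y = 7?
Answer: -3797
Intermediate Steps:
X(S) = 3 - S
k(N) = 1
k(X(y)) - 3798 = 1 - 3798 = -3797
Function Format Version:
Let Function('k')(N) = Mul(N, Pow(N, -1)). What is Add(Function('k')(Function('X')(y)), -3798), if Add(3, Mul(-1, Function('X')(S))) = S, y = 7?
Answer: -3797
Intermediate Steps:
Function('X')(S) = Add(3, Mul(-1, S))
Function('k')(N) = 1
Add(Function('k')(Function('X')(y)), -3798) = Add(1, -3798) = -3797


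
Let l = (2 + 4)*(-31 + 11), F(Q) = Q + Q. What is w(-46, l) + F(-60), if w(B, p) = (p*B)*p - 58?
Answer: -662578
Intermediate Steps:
F(Q) = 2*Q
l = -120 (l = 6*(-20) = -120)
w(B, p) = -58 + B*p**2 (w(B, p) = (B*p)*p - 58 = B*p**2 - 58 = -58 + B*p**2)
w(-46, l) + F(-60) = (-58 - 46*(-120)**2) + 2*(-60) = (-58 - 46*14400) - 120 = (-58 - 662400) - 120 = -662458 - 120 = -662578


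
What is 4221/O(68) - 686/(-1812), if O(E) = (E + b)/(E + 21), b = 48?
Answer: 170197951/52548 ≈ 3238.9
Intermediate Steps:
O(E) = (48 + E)/(21 + E) (O(E) = (E + 48)/(E + 21) = (48 + E)/(21 + E))
4221/O(68) - 686/(-1812) = 4221/(((48 + 68)/(21 + 68))) - 686/(-1812) = 4221/((116/89)) - 686*(-1/1812) = 4221/(((1/89)*116)) + 343/906 = 4221/(116/89) + 343/906 = 4221*(89/116) + 343/906 = 375669/116 + 343/906 = 170197951/52548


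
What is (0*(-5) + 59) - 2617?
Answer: -2558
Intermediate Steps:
(0*(-5) + 59) - 2617 = (0 + 59) - 2617 = 59 - 2617 = -2558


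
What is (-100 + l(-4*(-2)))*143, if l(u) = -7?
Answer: -15301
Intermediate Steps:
(-100 + l(-4*(-2)))*143 = (-100 - 7)*143 = -107*143 = -15301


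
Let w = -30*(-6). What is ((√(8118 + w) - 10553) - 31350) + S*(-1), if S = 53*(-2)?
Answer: -41797 + 3*√922 ≈ -41706.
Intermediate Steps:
S = -106
w = 180
((√(8118 + w) - 10553) - 31350) + S*(-1) = ((√(8118 + 180) - 10553) - 31350) - 106*(-1) = ((√8298 - 10553) - 31350) + 106 = ((3*√922 - 10553) - 31350) + 106 = ((-10553 + 3*√922) - 31350) + 106 = (-41903 + 3*√922) + 106 = -41797 + 3*√922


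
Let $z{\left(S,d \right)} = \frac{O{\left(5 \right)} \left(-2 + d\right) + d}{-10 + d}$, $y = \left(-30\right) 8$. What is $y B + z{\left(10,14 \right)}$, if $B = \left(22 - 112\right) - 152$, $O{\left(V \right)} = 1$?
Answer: $\frac{116173}{2} \approx 58087.0$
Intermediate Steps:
$y = -240$
$B = -242$ ($B = -90 - 152 = -242$)
$z{\left(S,d \right)} = \frac{-2 + 2 d}{-10 + d}$ ($z{\left(S,d \right)} = \frac{1 \left(-2 + d\right) + d}{-10 + d} = \frac{\left(-2 + d\right) + d}{-10 + d} = \frac{-2 + 2 d}{-10 + d}$)
$y B + z{\left(10,14 \right)} = \left(-240\right) \left(-242\right) + \frac{2 \left(-1 + 14\right)}{-10 + 14} = 58080 + 2 \cdot \frac{1}{4} \cdot 13 = 58080 + \frac{13}{2} = \frac{116173}{2}$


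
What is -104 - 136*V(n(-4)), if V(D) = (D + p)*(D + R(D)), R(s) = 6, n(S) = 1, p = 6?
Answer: -6768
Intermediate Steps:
V(D) = (6 + D)² (V(D) = (D + 6)*(D + 6) = (6 + D)*(6 + D) = (6 + D)²)
-104 - 136*V(n(-4)) = -104 - 136*(36 + 1² + 12*1) = -104 - 136*(36 + 1 + 12) = -104 - 136*49 = -104 - 6664 = -6768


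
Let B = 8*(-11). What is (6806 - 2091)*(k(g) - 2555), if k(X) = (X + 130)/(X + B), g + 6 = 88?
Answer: -36640265/3 ≈ -1.2213e+7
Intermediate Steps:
g = 82 (g = -6 + 88 = 82)
B = -88
k(X) = (130 + X)/(-88 + X) (k(X) = (X + 130)/(X - 88) = (130 + X)/(-88 + X))
(6806 - 2091)*(k(g) - 2555) = (6806 - 2091)*((130 + 82)/(-88 + 82) - 2555) = 4715*(212/(-6) - 2555) = 4715*(-1/6*212 - 2555) = 4715*(-106/3 - 2555) = 4715*(-7771/3) = -36640265/3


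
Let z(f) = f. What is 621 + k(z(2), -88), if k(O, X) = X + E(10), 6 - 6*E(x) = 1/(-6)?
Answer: 19225/36 ≈ 534.03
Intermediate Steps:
E(x) = 37/36 (E(x) = 1 - ⅙/(-6) = 1 - ⅙*(-⅙) = 1 + 1/36 = 37/36)
k(O, X) = 37/36 + X (k(O, X) = X + 37/36 = 37/36 + X)
621 + k(z(2), -88) = 621 + (37/36 - 88) = 621 - 3131/36 = 19225/36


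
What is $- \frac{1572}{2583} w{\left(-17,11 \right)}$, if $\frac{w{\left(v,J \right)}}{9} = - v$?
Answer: $- \frac{26724}{287} \approx -93.115$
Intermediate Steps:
$w{\left(v,J \right)} = - 9 v$ ($w{\left(v,J \right)} = 9 \left(- v\right) = - 9 v$)
$- \frac{1572}{2583} w{\left(-17,11 \right)} = - \frac{1572}{2583} \left(\left(-9\right) \left(-17\right)\right) = \left(-1572\right) \frac{1}{2583} \cdot 153 = \left(- \frac{524}{861}\right) 153 = - \frac{26724}{287}$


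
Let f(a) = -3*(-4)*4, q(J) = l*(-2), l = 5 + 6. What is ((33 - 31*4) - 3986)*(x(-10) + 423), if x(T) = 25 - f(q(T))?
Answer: -1630800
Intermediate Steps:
l = 11
q(J) = -22 (q(J) = 11*(-2) = -22)
f(a) = 48 (f(a) = 12*4 = 48)
x(T) = -23 (x(T) = 25 - 1*48 = 25 - 48 = -23)
((33 - 31*4) - 3986)*(x(-10) + 423) = ((33 - 31*4) - 3986)*(-23 + 423) = ((33 - 124) - 3986)*400 = (-91 - 3986)*400 = -4077*400 = -1630800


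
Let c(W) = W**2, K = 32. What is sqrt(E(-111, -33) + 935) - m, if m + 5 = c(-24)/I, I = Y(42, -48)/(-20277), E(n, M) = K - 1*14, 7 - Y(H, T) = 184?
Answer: -3892889/59 + sqrt(953) ≈ -65950.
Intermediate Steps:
Y(H, T) = -177 (Y(H, T) = 7 - 1*184 = 7 - 184 = -177)
E(n, M) = 18 (E(n, M) = 32 - 1*14 = 32 - 14 = 18)
I = 59/6759 (I = -177/(-20277) = -177*(-1/20277) = 59/6759 ≈ 0.0087291)
m = 3892889/59 (m = -5 + (-24)**2/(59/6759) = -5 + 576*(6759/59) = -5 + 3893184/59 = 3892889/59 ≈ 65981.)
sqrt(E(-111, -33) + 935) - m = sqrt(18 + 935) - 1*3892889/59 = sqrt(953) - 3892889/59 = -3892889/59 + sqrt(953)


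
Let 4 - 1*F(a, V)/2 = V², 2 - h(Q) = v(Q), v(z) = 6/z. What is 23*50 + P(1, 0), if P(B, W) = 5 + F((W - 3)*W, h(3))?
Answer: 1163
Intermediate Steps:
h(Q) = 2 - 6/Q
F(a, V) = 8 - 2*V²
P(B, W) = 13 (P(B, W) = 5 + (8 - 2*(2 - 6/3)²) = 5 + (8 - 2*(2 - 6*⅓)²) = 5 + (8 - 2*(2 - 2)²) = 5 + (8 - 2*0²) = 5 + (8 - 2*0) = 5 + (8 + 0) = 5 + 8 = 13)
23*50 + P(1, 0) = 23*50 + 13 = 1150 + 13 = 1163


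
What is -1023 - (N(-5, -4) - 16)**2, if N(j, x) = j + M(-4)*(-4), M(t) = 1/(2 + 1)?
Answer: -13696/9 ≈ -1521.8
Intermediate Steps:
M(t) = 1/3
N(j, x) = -4/3 + j (N(j, x) = j + (1/3)*(-4) = j - 4/3 = -4/3 + j)
-1023 - (N(-5, -4) - 16)**2 = -1023 - ((-4/3 - 5) - 16)**2 = -1023 - (-19/3 - 16)**2 = -1023 - (-67/3)**2 = -1023 - 1*4489/9 = -1023 - 4489/9 = -13696/9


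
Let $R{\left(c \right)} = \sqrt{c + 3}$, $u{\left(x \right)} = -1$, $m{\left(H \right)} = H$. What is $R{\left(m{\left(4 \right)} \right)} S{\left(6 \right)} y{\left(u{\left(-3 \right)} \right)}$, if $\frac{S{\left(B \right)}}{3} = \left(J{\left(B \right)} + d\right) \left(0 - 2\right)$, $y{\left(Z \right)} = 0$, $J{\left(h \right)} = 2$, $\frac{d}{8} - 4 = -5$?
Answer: $0$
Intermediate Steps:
$d = -8$ ($d = 32 + 8 \left(-5\right) = 32 - 40 = -8$)
$R{\left(c \right)} = \sqrt{3 + c}$
$S{\left(B \right)} = 36$ ($S{\left(B \right)} = 3 \left(2 - 8\right) \left(0 - 2\right) = 3 \left(- 6 \left(0 - 2\right)\right) = 3 \left(\left(-6\right) \left(-2\right)\right) = 3 \cdot 12 = 36$)
$R{\left(m{\left(4 \right)} \right)} S{\left(6 \right)} y{\left(u{\left(-3 \right)} \right)} = \sqrt{3 + 4} \cdot 36 \cdot 0 = \sqrt{7} \cdot 36 \cdot 0 = 36 \sqrt{7} \cdot 0 = 0$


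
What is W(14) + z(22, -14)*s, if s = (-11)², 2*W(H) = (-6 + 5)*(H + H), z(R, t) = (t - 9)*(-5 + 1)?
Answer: 11118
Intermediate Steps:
z(R, t) = 36 - 4*t (z(R, t) = (-9 + t)*(-4) = 36 - 4*t)
W(H) = -H (W(H) = ((-6 + 5)*(H + H))/2 = (-2*H)/2 = -H)
s = 121
W(14) + z(22, -14)*s = -1*14 + (36 - 4*(-14))*121 = -14 + (36 + 56)*121 = -14 + 92*121 = -14 + 11132 = 11118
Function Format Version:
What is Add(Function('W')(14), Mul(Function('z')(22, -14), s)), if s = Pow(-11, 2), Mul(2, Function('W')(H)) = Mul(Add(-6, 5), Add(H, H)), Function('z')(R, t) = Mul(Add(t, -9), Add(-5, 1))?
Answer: 11118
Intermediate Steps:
Function('z')(R, t) = Add(36, Mul(-4, t)) (Function('z')(R, t) = Mul(Add(-9, t), -4) = Add(36, Mul(-4, t)))
Function('W')(H) = Mul(-1, H) (Function('W')(H) = Mul(Rational(1, 2), Mul(Add(-6, 5), Add(H, H))) = Mul(Rational(1, 2), Mul(-1, Mul(2, H))) = Mul(Rational(1, 2), Mul(-2, H)) = Mul(-1, H))
s = 121
Add(Function('W')(14), Mul(Function('z')(22, -14), s)) = Add(Mul(-1, 14), Mul(Add(36, Mul(-4, -14)), 121)) = Add(-14, Mul(Add(36, 56), 121)) = Add(-14, Mul(92, 121)) = Add(-14, 11132) = 11118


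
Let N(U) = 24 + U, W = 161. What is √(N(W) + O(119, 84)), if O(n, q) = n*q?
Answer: √10181 ≈ 100.90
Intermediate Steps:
√(N(W) + O(119, 84)) = √((24 + 161) + 119*84) = √(185 + 9996) = √10181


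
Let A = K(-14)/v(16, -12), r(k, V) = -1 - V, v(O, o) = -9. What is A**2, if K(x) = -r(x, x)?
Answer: 169/81 ≈ 2.0864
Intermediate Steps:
K(x) = 1 + x (K(x) = -(-1 - x) = 1 + x)
A = 13/9 (A = (1 - 14)/(-9) = -13*(-1/9) = 13/9 ≈ 1.4444)
A**2 = (13/9)**2 = 169/81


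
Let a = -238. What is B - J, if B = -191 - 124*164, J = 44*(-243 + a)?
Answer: 637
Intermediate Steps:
J = -21164 (J = 44*(-243 - 238) = 44*(-481) = -21164)
B = -20527 (B = -191 - 20336 = -20527)
B - J = -20527 - 1*(-21164) = -20527 + 21164 = 637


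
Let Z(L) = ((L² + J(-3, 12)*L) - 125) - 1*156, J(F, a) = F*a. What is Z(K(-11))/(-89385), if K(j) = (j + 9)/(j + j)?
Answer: 34396/10815585 ≈ 0.0031802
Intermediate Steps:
K(j) = (9 + j)/(2*j) (K(j) = (9 + j)/((2*j)) = (9 + j)*(1/(2*j)) = (9 + j)/(2*j))
Z(L) = -281 + L² - 36*L (Z(L) = ((L² + (-3*12)*L) - 125) - 1*156 = ((L² - 36*L) - 125) - 156 = (-125 + L² - 36*L) - 156 = -281 + L² - 36*L)
Z(K(-11))/(-89385) = (-281 + ((½)*(9 - 11)/(-11))² - 18*(9 - 11)/(-11))/(-89385) = (-281 + ((½)*(-1/11)*(-2))² - 18*(-1)*(-2)/11)*(-1/89385) = (-281 + (1/11)² - 36*1/11)*(-1/89385) = (-281 + 1/121 - 36/11)*(-1/89385) = -34396/121*(-1/89385) = 34396/10815585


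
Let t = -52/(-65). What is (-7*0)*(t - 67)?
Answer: 0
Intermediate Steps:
t = ⅘ (t = -52*(-1/65) = ⅘ ≈ 0.80000)
(-7*0)*(t - 67) = (-7*0)*(⅘ - 67) = 0*(-331/5) = 0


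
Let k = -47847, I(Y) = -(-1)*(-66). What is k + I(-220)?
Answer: -47913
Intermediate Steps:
I(Y) = -66 (I(Y) = -1*66 = -66)
k + I(-220) = -47847 - 66 = -47913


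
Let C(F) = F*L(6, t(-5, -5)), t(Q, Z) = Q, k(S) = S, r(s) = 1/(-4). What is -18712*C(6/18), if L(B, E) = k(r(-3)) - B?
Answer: 116950/3 ≈ 38983.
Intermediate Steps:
r(s) = -¼
L(B, E) = -¼ - B
C(F) = -25*F/4 (C(F) = F*(-¼ - 1*6) = F*(-¼ - 6) = F*(-25/4) = -25*F/4)
-18712*C(6/18) = -(-116950)*6/18 = -(-116950)*6*(1/18) = -(-116950)/3 = -18712*(-25/12) = 116950/3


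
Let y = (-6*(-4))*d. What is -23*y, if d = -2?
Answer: 1104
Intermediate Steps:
y = -48 (y = -6*(-4)*(-2) = 24*(-2) = -48)
-23*y = -23*(-48) = 1104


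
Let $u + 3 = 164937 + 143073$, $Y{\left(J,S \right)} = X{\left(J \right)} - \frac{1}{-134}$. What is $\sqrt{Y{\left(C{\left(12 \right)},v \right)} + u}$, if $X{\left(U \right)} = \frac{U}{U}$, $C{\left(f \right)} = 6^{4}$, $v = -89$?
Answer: $\frac{3 \sqrt{614510198}}{134} \approx 554.98$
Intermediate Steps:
$C{\left(f \right)} = 1296$
$X{\left(U \right)} = 1$
$Y{\left(J,S \right)} = \frac{135}{134}$ ($Y{\left(J,S \right)} = 1 - \frac{1}{-134} = 1 - - \frac{1}{134} = 1 + \frac{1}{134} = \frac{135}{134}$)
$u = 308007$ ($u = -3 + \left(164937 + 143073\right) = -3 + 308010 = 308007$)
$\sqrt{Y{\left(C{\left(12 \right)},v \right)} + u} = \sqrt{\frac{135}{134} + 308007} = \sqrt{\frac{41273073}{134}} = \frac{3 \sqrt{614510198}}{134}$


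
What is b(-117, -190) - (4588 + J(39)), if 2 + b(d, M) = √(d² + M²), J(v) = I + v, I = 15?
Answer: -4644 + √49789 ≈ -4420.9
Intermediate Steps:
J(v) = 15 + v
b(d, M) = -2 + √(M² + d²) (b(d, M) = -2 + √(d² + M²) = -2 + √(M² + d²))
b(-117, -190) - (4588 + J(39)) = (-2 + √((-190)² + (-117)²)) - (4588 + (15 + 39)) = (-2 + √(36100 + 13689)) - (4588 + 54) = (-2 + √49789) - 1*4642 = (-2 + √49789) - 4642 = -4644 + √49789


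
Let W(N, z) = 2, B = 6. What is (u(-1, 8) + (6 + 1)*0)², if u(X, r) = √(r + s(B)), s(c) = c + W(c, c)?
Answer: 16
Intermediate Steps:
s(c) = 2 + c (s(c) = c + 2 = 2 + c)
u(X, r) = √(8 + r) (u(X, r) = √(r + (2 + 6)) = √(r + 8) = √(8 + r))
(u(-1, 8) + (6 + 1)*0)² = (√(8 + 8) + (6 + 1)*0)² = (√16 + 7*0)² = (4 + 0)² = 4² = 16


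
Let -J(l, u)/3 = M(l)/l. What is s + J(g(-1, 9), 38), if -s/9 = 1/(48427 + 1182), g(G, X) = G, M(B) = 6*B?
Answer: -892971/49609 ≈ -18.000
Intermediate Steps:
J(l, u) = -18 (J(l, u) = -3*6*l/l = -3*6 = -18)
s = -9/49609 (s = -9/(48427 + 1182) = -9/49609 ≈ -0.00018142)
s + J(g(-1, 9), 38) = -9/49609 - 18 = -892971/49609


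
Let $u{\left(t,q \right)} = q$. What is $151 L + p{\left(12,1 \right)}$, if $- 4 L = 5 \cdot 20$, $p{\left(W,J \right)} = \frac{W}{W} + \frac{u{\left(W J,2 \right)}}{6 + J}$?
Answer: $- \frac{26416}{7} \approx -3773.7$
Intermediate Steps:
$p{\left(W,J \right)} = 1 + \frac{2}{6 + J}$ ($p{\left(W,J \right)} = \frac{W}{W} + \frac{2}{6 + J} = 1 + \frac{2}{6 + J}$)
$L = -25$ ($L = - \frac{5 \cdot 20}{4} = \left(- \frac{1}{4}\right) 100 = -25$)
$151 L + p{\left(12,1 \right)} = 151 \left(-25\right) + \frac{8 + 1}{6 + 1} = -3775 + \frac{1}{7} \cdot 9 = -3775 + \frac{9}{7} = - \frac{26416}{7}$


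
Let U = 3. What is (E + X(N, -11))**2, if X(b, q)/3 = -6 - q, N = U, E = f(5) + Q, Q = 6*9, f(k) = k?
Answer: 5476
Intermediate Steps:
Q = 54
E = 59 (E = 5 + 54 = 59)
N = 3
X(b, q) = -18 - 3*q (X(b, q) = 3*(-6 - q) = -18 - 3*q)
(E + X(N, -11))**2 = (59 + (-18 - 3*(-11)))**2 = (59 + (-18 + 33))**2 = (59 + 15)**2 = 74**2 = 5476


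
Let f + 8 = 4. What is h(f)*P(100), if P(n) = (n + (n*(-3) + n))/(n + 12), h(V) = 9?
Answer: -225/28 ≈ -8.0357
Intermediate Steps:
f = -4 (f = -8 + 4 = -4)
P(n) = -n/(12 + n) (P(n) = (n + (-3*n + n))/(12 + n) = (n - 2*n)/(12 + n) = (-n)/(12 + n) = -n/(12 + n))
h(f)*P(100) = 9*(-1*100/(12 + 100)) = 9*(-1*100/112) = 9*(-1*100*1/112) = 9*(-25/28) = -225/28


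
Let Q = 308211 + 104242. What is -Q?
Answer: -412453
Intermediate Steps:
Q = 412453
-Q = -1*412453 = -412453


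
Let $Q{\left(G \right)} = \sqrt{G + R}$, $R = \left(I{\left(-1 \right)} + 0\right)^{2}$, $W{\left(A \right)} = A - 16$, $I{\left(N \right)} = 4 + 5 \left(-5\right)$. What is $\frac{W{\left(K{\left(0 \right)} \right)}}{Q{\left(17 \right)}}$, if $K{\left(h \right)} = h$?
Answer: $- \frac{8 \sqrt{458}}{229} \approx -0.74763$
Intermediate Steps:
$I{\left(N \right)} = -21$ ($I{\left(N \right)} = 4 - 25 = -21$)
$W{\left(A \right)} = -16 + A$ ($W{\left(A \right)} = A - 16 = -16 + A$)
$R = 441$ ($R = \left(-21 + 0\right)^{2} = \left(-21\right)^{2} = 441$)
$Q{\left(G \right)} = \sqrt{441 + G}$ ($Q{\left(G \right)} = \sqrt{G + 441} = \sqrt{441 + G}$)
$\frac{W{\left(K{\left(0 \right)} \right)}}{Q{\left(17 \right)}} = \frac{-16 + 0}{\sqrt{441 + 17}} = - \frac{16}{\sqrt{458}} = - 16 \frac{\sqrt{458}}{458} = - \frac{8 \sqrt{458}}{229}$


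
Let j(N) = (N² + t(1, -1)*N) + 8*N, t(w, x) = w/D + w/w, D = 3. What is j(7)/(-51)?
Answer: -343/153 ≈ -2.2418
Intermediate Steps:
t(w, x) = 1 + w/3 (t(w, x) = w/3 + w/w = w*(⅓) + 1 = w/3 + 1 = 1 + w/3)
j(N) = N² + 28*N/3 (j(N) = (N² + (1 + (⅓)*1)*N) + 8*N = (N² + (1 + ⅓)*N) + 8*N = (N² + 4*N/3) + 8*N = N² + 28*N/3)
j(7)/(-51) = ((⅓)*7*(28 + 3*7))/(-51) = ((⅓)*7*(28 + 21))*(-1/51) = ((⅓)*7*49)*(-1/51) = (343/3)*(-1/51) = -343/153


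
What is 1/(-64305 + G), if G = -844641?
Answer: -1/908946 ≈ -1.1002e-6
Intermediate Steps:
1/(-64305 + G) = 1/(-64305 - 844641) = 1/(-908946) = -1/908946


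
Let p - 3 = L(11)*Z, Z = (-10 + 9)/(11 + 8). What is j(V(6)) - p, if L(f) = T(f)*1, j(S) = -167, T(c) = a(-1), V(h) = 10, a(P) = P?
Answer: -3231/19 ≈ -170.05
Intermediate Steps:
T(c) = -1
Z = -1/19 ≈ -0.052632
L(f) = -1 (L(f) = -1*1 = -1)
p = 58/19 (p = 3 - 1*(-1/19) = 3 + 1/19 = 58/19 ≈ 3.0526)
j(V(6)) - p = -167 - 1*58/19 = -167 - 58/19 = -3231/19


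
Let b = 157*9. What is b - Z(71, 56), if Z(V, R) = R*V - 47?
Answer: -2516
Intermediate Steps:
Z(V, R) = -47 + R*V
b = 1413
b - Z(71, 56) = 1413 - (-47 + 56*71) = 1413 - (-47 + 3976) = 1413 - 1*3929 = 1413 - 3929 = -2516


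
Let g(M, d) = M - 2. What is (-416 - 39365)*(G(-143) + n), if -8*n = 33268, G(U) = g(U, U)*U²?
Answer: 236240542587/2 ≈ 1.1812e+11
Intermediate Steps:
g(M, d) = -2 + M
G(U) = U²*(-2 + U) (G(U) = (-2 + U)*U² = U²*(-2 + U))
n = -8317/2 (n = -⅛*33268 = -8317/2 ≈ -4158.5)
(-416 - 39365)*(G(-143) + n) = (-416 - 39365)*((-143)²*(-2 - 143) - 8317/2) = -39781*(20449*(-145) - 8317/2) = -39781*(-2965105 - 8317/2) = -39781*(-5938527/2) = 236240542587/2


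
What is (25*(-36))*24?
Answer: -21600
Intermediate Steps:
(25*(-36))*24 = -900*24 = -21600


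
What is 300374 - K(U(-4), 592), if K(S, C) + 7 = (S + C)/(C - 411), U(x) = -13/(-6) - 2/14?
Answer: 2283471413/7602 ≈ 3.0038e+5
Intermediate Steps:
U(x) = 85/42 (U(x) = -13*(-⅙) - 2*1/14 = 13/6 - ⅐ = 85/42)
K(S, C) = -7 + (C + S)/(-411 + C) (K(S, C) = -7 + (S + C)/(C - 411) = -7 + (C + S)/(-411 + C))
300374 - K(U(-4), 592) = 300374 - (2877 + 85/42 - 6*592)/(-411 + 592) = 300374 - (2877 + 85/42 - 3552)/181 = 300374 - (-28265)/(181*42) = 300374 - 1*(-28265/7602) = 300374 + 28265/7602 = 2283471413/7602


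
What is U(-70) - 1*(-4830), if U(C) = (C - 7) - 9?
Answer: 4744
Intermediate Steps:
U(C) = -16 + C (U(C) = (-7 + C) - 9 = -16 + C)
U(-70) - 1*(-4830) = (-16 - 70) - 1*(-4830) = -86 + 4830 = 4744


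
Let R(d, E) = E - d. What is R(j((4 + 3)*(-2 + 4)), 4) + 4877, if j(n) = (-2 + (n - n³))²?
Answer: -7458943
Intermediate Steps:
j(n) = (-2 + n - n³)²
R(j((4 + 3)*(-2 + 4)), 4) + 4877 = (4 - (2 + ((4 + 3)*(-2 + 4))³ - (4 + 3)*(-2 + 4))²) + 4877 = (4 - (2 + (7*2)³ - 7*2)²) + 4877 = (4 - (2 + 14³ - 1*14)²) + 4877 = (4 - (2 + 2744 - 14)²) + 4877 = (4 - 1*2732²) + 4877 = (4 - 1*7463824) + 4877 = (4 - 7463824) + 4877 = -7463820 + 4877 = -7458943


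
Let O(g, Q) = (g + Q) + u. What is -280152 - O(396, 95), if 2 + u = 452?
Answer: -281093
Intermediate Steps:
u = 450 (u = -2 + 452 = 450)
O(g, Q) = 450 + Q + g (O(g, Q) = (g + Q) + 450 = (Q + g) + 450 = 450 + Q + g)
-280152 - O(396, 95) = -280152 - (450 + 95 + 396) = -280152 - 1*941 = -280152 - 941 = -281093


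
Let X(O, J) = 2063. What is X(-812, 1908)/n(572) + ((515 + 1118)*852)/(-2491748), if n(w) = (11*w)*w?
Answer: -1250559799865/2241965213488 ≈ -0.55780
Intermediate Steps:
n(w) = 11*w²
X(-812, 1908)/n(572) + ((515 + 1118)*852)/(-2491748) = 2063/((11*572²)) + ((515 + 1118)*852)/(-2491748) = 2063/((11*327184)) + (1633*852)*(-1/2491748) = 2063/3599024 + 1391316*(-1/2491748) = 2063*(1/3599024) - 347829/622937 = 2063/3599024 - 347829/622937 = -1250559799865/2241965213488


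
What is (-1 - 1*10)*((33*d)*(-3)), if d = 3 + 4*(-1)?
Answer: -1089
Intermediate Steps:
d = -1 (d = 3 - 4 = -1)
(-1 - 1*10)*((33*d)*(-3)) = (-1 - 1*10)*((33*(-1))*(-3)) = (-1 - 10)*(-33*(-3)) = -11*99 = -1089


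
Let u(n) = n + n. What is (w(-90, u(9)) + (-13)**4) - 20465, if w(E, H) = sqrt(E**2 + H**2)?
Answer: 8096 + 18*sqrt(26) ≈ 8187.8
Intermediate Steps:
u(n) = 2*n
(w(-90, u(9)) + (-13)**4) - 20465 = (sqrt((-90)**2 + (2*9)**2) + (-13)**4) - 20465 = (sqrt(8100 + 18**2) + 28561) - 20465 = (sqrt(8100 + 324) + 28561) - 20465 = (sqrt(8424) + 28561) - 20465 = (18*sqrt(26) + 28561) - 20465 = (28561 + 18*sqrt(26)) - 20465 = 8096 + 18*sqrt(26)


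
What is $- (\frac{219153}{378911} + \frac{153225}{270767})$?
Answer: $- \frac{117398038326}{102596594737} \approx -1.1443$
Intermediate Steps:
$- (\frac{219153}{378911} + \frac{153225}{270767}) = \left(-1\right) \frac{117398038326}{102596594737} = - \frac{117398038326}{102596594737}$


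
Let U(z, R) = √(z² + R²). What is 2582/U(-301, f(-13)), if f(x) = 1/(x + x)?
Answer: 67132*√61246277/61246277 ≈ 8.5781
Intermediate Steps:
f(x) = 1/(2*x)
U(z, R) = √(R² + z²)
2582/U(-301, f(-13)) = 2582/(√(((½)/(-13))² + (-301)²)) = 2582/(√(((½)*(-1/13))² + 90601)) = 2582/(√((-1/26)² + 90601)) = 2582/(√(1/676 + 90601)) = 2582/(√(61246277/676)) = 2582/((√61246277/26)) = 2582*(26*√61246277/61246277) = 67132*√61246277/61246277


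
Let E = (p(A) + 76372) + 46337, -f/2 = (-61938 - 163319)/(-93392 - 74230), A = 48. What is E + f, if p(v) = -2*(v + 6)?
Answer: 10275087154/83811 ≈ 1.2260e+5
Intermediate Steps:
p(v) = -12 - 2*v (p(v) = -2*(6 + v) = -12 - 2*v)
f = -225257/83811 (f = -2*(-61938 - 163319)/(-93392 - 74230) = -(-450514)/(-167622) = -(-450514)*(-1)/167622 = -2*225257/167622 = -225257/83811 ≈ -2.6877)
E = 122601 (E = ((-12 - 2*48) + 76372) + 46337 = ((-12 - 96) + 76372) + 46337 = (-108 + 76372) + 46337 = 76264 + 46337 = 122601)
E + f = 122601 - 225257/83811 = 10275087154/83811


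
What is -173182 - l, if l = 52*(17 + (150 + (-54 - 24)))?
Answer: -177810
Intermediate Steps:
l = 4628 (l = 52*(17 + (150 - 78)) = 52*(17 + 72) = 52*89 = 4628)
-173182 - l = -173182 - 1*4628 = -173182 - 4628 = -177810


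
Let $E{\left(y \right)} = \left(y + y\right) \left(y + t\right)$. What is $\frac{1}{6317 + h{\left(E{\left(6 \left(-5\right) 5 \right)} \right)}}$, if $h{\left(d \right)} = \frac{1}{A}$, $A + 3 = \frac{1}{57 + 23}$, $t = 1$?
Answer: $\frac{239}{1509683} \approx 0.00015831$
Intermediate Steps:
$A = - \frac{239}{80}$ ($A = -3 + \frac{1}{57 + 23} = -3 + \frac{1}{80} = - \frac{239}{80} \approx -2.9875$)
$E{\left(y \right)} = 2 y \left(1 + y\right)$ ($E{\left(y \right)} = \left(y + y\right) \left(y + 1\right) = 2 y \left(1 + y\right)$)
$h{\left(d \right)} = - \frac{80}{239}$ ($h{\left(d \right)} = \frac{1}{- \frac{239}{80}} = - \frac{80}{239}$)
$\frac{1}{6317 + h{\left(E{\left(6 \left(-5\right) 5 \right)} \right)}} = \frac{1}{6317 - \frac{80}{239}} = \frac{1}{\frac{1509683}{239}} = \frac{239}{1509683}$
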